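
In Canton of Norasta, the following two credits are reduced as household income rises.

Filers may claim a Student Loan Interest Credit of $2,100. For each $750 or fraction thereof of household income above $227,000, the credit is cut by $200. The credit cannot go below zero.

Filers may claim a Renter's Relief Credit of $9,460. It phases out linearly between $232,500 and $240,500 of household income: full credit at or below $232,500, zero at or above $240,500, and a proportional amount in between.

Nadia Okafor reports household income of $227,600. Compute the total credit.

Student Loan Interest Credit: income exceeds $227,000 by $600, which is 1 full-or-partial $750 increment; reduction = 1 × $200 = $200, leaving $1,900.
Renter's Relief Credit: $227,600 is at or below the $232,500 threshold, so the full $9,460 applies.
Total: $1,900 + $9,460 = $11,360.

$11,360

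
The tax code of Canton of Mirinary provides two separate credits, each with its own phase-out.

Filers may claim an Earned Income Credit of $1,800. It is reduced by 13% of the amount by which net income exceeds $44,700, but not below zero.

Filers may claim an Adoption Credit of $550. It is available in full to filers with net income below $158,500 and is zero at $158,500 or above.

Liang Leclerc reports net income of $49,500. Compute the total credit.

$1,726

Earned Income Credit: 13% of the $4,800 excess over $44,700 is $624; credit = $1,800 − $624 = $1,176.
Adoption Credit: $49,500 is below the $158,500 cutoff, so the full $550 applies.
Total: $1,176 + $550 = $1,726.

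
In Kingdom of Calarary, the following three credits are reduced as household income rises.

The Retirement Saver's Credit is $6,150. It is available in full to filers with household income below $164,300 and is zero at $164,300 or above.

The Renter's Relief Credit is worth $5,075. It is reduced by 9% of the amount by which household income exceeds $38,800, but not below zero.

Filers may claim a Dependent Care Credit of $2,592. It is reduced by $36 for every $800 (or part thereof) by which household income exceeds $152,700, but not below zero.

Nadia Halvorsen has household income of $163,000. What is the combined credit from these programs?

Retirement Saver's Credit: $163,000 is below the $164,300 cutoff, so the full $6,150 applies.
Renter's Relief Credit: 9% of the $124,200 excess over $38,800 is $11,178 ≥ base, so the credit is $0.
Dependent Care Credit: income exceeds $152,700 by $10,300, which is 13 full-or-partial $800 increments; reduction = 13 × $36 = $468, leaving $2,124.
Total: $6,150 + $0 + $2,124 = $8,274.

$8,274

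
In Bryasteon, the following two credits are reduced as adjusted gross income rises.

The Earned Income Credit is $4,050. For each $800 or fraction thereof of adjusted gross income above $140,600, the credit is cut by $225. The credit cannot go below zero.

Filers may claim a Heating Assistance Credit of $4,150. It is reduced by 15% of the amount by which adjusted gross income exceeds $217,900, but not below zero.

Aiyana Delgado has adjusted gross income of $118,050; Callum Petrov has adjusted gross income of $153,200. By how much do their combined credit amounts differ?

$3,600

Aiyana ($118,050): Earned Income Credit: $118,050 is at or below the $140,600 threshold, so the full $4,050 applies. Heating Assistance Credit: $118,050 is at or below the $217,900 threshold, so the full $4,150 applies. total $4,050 + $4,150 = $8,200
Callum ($153,200): Earned Income Credit: income exceeds $140,600 by $12,600, which is 16 full-or-partial $800 increments; reduction = 16 × $225 = $3,600, leaving $450. Heating Assistance Credit: $153,200 is at or below the $217,900 threshold, so the full $4,150 applies. total $450 + $4,150 = $4,600
Difference: |$8,200 − $4,600| = $3,600.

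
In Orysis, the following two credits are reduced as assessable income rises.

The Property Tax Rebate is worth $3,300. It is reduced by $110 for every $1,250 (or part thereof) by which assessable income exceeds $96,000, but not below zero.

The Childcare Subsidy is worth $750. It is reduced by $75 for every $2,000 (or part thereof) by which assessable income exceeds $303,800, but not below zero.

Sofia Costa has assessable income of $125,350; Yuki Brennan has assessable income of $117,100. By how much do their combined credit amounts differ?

$770

Sofia ($125,350): Property Tax Rebate: income exceeds $96,000 by $29,350, which is 24 full-or-partial $1,250 increments; reduction = 24 × $110 = $2,640, leaving $660. Childcare Subsidy: $125,350 is at or below the $303,800 threshold, so the full $750 applies. total $660 + $750 = $1,410
Yuki ($117,100): Property Tax Rebate: income exceeds $96,000 by $21,100, which is 17 full-or-partial $1,250 increments; reduction = 17 × $110 = $1,870, leaving $1,430. Childcare Subsidy: $117,100 is at or below the $303,800 threshold, so the full $750 applies. total $1,430 + $750 = $2,180
Difference: |$1,410 − $2,180| = $770.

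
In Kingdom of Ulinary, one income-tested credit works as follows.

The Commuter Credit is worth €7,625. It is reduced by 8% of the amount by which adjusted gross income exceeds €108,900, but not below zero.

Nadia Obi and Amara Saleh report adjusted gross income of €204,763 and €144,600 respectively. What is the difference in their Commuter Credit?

Nadia (€204,763): Commuter Credit: 8% of the €95,863 excess over €108,900 is €7,669.04 ≥ base, so the credit is €0.
Amara (€144,600): Commuter Credit: 8% of the €35,700 excess over €108,900 is €2,856; credit = €7,625 − €2,856 = €4,769.
Difference: |€0 − €4,769| = €4,769.

€4,769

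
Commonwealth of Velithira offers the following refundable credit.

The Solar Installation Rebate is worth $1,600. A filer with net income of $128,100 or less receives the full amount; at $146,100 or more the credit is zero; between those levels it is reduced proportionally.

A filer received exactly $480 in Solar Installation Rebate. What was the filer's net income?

$140,700

$480 is 480/1,600 of the full $1,600, so 1,120/1,600 of the $18,000 range has been used: income = $128,100 + $18,000 × 1,120/1,600 = $140,700.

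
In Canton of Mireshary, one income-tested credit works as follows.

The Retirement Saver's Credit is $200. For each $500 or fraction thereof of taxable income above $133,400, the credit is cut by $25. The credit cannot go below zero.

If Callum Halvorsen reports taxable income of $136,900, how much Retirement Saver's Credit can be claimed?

Retirement Saver's Credit: income exceeds $133,400 by $3,500, which is 7 full-or-partial $500 increments; reduction = 7 × $25 = $175, leaving $25.

$25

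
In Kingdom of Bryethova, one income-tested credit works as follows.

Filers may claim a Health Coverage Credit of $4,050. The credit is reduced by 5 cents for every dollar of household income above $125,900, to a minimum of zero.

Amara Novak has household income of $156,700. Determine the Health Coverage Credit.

Health Coverage Credit: 5% of the $30,800 excess over $125,900 is $1,540; credit = $4,050 − $1,540 = $2,510.

$2,510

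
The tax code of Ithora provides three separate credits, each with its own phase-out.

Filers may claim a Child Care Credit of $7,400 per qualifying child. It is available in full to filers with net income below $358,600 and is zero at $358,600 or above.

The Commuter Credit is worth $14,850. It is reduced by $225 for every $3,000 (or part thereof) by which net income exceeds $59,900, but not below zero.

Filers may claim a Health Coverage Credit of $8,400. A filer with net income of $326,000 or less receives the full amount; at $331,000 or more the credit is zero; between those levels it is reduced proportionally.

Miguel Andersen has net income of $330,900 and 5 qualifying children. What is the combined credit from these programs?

$37,168

Child Care Credit: base = 5 × $7,400 = $37,000. $330,900 is below the $358,600 cutoff, so the full $37,000 applies.
Commuter Credit: income exceeds $59,900 by $271,000 → 91 increments × $225 = $20,475 ≥ base, so the credit is $0.
Health Coverage Credit: $330,900 is $4,900 into a $5,000 phase-out range, leaving 100/5,000 of the credit: $8,400 × 100/5,000 = $168.
Total: $37,000 + $0 + $168 = $37,168.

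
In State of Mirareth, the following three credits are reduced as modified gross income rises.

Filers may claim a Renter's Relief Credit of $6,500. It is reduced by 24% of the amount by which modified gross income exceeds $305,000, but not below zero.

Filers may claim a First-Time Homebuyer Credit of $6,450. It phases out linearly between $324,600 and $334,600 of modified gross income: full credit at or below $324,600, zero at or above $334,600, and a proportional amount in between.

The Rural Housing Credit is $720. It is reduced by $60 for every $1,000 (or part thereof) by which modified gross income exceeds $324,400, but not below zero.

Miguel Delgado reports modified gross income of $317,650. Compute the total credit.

Renter's Relief Credit: 24% of the $12,650 excess over $305,000 is $3,036; credit = $6,500 − $3,036 = $3,464.
First-Time Homebuyer Credit: $317,650 is at or below the $324,600 threshold, so the full $6,450 applies.
Rural Housing Credit: $317,650 is at or below the $324,400 threshold, so the full $720 applies.
Total: $3,464 + $6,450 + $720 = $10,634.

$10,634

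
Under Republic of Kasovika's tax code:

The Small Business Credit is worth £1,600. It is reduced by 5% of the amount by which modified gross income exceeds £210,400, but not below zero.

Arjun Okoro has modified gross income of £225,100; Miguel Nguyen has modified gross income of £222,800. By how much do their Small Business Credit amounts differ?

Arjun (£225,100): Small Business Credit: 5% of the £14,700 excess over £210,400 is £735; credit = £1,600 − £735 = £865.
Miguel (£222,800): Small Business Credit: 5% of the £12,400 excess over £210,400 is £620; credit = £1,600 − £620 = £980.
Difference: |£865 − £980| = £115.

£115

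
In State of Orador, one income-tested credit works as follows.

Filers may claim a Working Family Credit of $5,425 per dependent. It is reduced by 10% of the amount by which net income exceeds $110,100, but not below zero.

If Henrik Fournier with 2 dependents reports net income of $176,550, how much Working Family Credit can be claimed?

Working Family Credit: base = 2 × $5,425 = $10,850. 10% of the $66,450 excess over $110,100 is $6,645; credit = $10,850 − $6,645 = $4,205.

$4,205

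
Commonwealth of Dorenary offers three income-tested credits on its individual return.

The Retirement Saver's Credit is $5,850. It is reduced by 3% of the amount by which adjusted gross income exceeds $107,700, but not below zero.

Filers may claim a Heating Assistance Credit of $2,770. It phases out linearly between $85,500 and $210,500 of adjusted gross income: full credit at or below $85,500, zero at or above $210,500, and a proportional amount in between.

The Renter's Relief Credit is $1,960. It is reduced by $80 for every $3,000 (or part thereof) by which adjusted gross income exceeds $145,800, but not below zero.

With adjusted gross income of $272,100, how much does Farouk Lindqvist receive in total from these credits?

$918

Retirement Saver's Credit: 3% of the $164,400 excess over $107,700 is $4,932; credit = $5,850 − $4,932 = $918.
Heating Assistance Credit: $272,100 is at or above $210,500, so the credit is $0.
Renter's Relief Credit: income exceeds $145,800 by $126,300 → 43 increments × $80 = $3,440 ≥ base, so the credit is $0.
Total: $918 + $0 + $0 = $918.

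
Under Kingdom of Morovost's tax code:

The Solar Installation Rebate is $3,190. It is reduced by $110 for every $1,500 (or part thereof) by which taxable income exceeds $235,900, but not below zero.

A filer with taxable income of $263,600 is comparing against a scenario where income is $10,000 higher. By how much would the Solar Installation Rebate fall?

$770

At $263,600 — income exceeds $235,900 by $27,700, which is 19 full-or-partial $1,500 increments; reduction = 19 × $110 = $2,090, leaving $1,100.
At $273,600 — income exceeds $235,900 by $37,700, which is 26 full-or-partial $1,500 increments; reduction = 26 × $110 = $2,860, leaving $330.
Lost: $1,100 − $330 = $770.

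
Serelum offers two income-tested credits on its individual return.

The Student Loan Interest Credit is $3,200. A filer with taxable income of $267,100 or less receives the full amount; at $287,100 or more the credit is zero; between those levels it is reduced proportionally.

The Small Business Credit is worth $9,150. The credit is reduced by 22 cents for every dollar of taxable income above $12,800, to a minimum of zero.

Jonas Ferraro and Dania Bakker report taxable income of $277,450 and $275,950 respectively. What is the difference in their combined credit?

Jonas ($277,450): Student Loan Interest Credit: $277,450 is $10,350 into a $20,000 phase-out range, leaving 9,650/20,000 of the credit: $3,200 × 9,650/20,000 = $1,544. Small Business Credit: 22% of the $264,650 excess over $12,800 is $58,223 ≥ base, so the credit is $0. total $1,544 + $0 = $1,544
Dania ($275,950): Student Loan Interest Credit: $275,950 is $8,850 into a $20,000 phase-out range, leaving 11,150/20,000 of the credit: $3,200 × 11,150/20,000 = $1,784. Small Business Credit: 22% of the $263,150 excess over $12,800 is $57,893 ≥ base, so the credit is $0. total $1,784 + $0 = $1,784
Difference: |$1,544 − $1,784| = $240.

$240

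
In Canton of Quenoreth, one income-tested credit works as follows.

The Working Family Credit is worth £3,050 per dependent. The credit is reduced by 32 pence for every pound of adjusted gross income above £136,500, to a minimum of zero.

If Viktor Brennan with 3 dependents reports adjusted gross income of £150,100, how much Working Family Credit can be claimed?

Working Family Credit: base = 3 × £3,050 = £9,150. 32% of the £13,600 excess over £136,500 is £4,352; credit = £9,150 − £4,352 = £4,798.

£4,798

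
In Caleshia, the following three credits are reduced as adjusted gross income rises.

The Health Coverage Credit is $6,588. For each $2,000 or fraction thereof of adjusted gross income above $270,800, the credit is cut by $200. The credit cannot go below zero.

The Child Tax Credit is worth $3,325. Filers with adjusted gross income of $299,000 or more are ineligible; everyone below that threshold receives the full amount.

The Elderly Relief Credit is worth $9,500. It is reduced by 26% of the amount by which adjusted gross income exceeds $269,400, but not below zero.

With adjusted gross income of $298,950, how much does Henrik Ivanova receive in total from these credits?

$8,730

Health Coverage Credit: income exceeds $270,800 by $28,150, which is 15 full-or-partial $2,000 increments; reduction = 15 × $200 = $3,000, leaving $3,588.
Child Tax Credit: $298,950 is below the $299,000 cutoff, so the full $3,325 applies.
Elderly Relief Credit: 26% of the $29,550 excess over $269,400 is $7,683; credit = $9,500 − $7,683 = $1,817.
Total: $3,588 + $3,325 + $1,817 = $8,730.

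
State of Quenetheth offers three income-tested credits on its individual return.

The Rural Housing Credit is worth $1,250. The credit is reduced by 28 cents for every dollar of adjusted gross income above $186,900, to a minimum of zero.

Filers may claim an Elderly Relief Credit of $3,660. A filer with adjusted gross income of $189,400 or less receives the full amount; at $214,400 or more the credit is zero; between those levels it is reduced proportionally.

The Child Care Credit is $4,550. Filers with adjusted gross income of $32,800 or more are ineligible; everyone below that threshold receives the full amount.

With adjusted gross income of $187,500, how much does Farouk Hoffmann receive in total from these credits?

$4,742

Rural Housing Credit: 28% of the $600 excess over $186,900 is $168; credit = $1,250 − $168 = $1,082.
Elderly Relief Credit: $187,500 is at or below the $189,400 threshold, so the full $3,660 applies.
Child Care Credit: $187,500 meets or exceeds the $32,800 cutoff, so the credit is $0.
Total: $1,082 + $3,660 + $0 = $4,742.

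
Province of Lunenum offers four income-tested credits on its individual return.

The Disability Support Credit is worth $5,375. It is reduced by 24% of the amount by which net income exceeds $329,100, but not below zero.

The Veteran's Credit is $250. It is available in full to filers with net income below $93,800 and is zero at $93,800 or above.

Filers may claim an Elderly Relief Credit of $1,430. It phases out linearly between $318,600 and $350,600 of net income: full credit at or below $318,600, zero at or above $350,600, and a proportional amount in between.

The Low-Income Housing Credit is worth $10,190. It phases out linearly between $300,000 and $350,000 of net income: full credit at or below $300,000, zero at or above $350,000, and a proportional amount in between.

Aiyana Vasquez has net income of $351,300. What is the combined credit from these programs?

Disability Support Credit: 24% of the $22,200 excess over $329,100 is $5,328; credit = $5,375 − $5,328 = $47.
Veteran's Credit: $351,300 meets or exceeds the $93,800 cutoff, so the credit is $0.
Elderly Relief Credit: $351,300 is at or above $350,600, so the credit is $0.
Low-Income Housing Credit: $351,300 is at or above $350,000, so the credit is $0.
Total: $47 + $0 + $0 + $0 = $47.

$47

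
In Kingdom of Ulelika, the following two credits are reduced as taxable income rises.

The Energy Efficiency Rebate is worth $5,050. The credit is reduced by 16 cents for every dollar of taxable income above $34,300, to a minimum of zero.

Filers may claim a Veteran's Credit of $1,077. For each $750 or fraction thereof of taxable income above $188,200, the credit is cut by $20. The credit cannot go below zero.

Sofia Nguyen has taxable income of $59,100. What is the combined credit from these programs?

Energy Efficiency Rebate: 16% of the $24,800 excess over $34,300 is $3,968; credit = $5,050 − $3,968 = $1,082.
Veteran's Credit: $59,100 is at or below the $188,200 threshold, so the full $1,077 applies.
Total: $1,082 + $1,077 = $2,159.

$2,159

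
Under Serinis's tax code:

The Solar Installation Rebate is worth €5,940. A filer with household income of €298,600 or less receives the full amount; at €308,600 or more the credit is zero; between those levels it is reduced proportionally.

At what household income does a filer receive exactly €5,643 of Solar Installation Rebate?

€5,643 is 5,643/5,940 of the full €5,940, so 297/5,940 of the €10,000 range has been used: income = €298,600 + €10,000 × 297/5,940 = €299,100.

€299,100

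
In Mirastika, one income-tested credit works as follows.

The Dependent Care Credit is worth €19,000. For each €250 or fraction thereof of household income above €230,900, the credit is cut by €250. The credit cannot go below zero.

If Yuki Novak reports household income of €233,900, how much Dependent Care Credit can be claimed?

Dependent Care Credit: income exceeds €230,900 by €3,000, which is 12 full-or-partial €250 increments; reduction = 12 × €250 = €3,000, leaving €16,000.

€16,000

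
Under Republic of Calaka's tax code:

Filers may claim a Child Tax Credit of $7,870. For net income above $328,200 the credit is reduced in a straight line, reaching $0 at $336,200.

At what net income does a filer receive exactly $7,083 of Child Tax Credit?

$329,000

$7,083 is 7,083/7,870 of the full $7,870, so 787/7,870 of the $8,000 range has been used: income = $328,200 + $8,000 × 787/7,870 = $329,000.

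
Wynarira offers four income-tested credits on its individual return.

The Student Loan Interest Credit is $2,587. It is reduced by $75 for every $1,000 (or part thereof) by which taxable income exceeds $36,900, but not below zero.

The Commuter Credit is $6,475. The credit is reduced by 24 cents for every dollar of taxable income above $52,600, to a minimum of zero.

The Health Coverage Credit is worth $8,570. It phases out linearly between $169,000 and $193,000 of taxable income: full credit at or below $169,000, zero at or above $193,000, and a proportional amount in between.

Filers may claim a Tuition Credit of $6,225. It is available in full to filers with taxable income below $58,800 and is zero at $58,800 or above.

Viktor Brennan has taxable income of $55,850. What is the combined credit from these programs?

Student Loan Interest Credit: income exceeds $36,900 by $18,950, which is 19 full-or-partial $1,000 increments; reduction = 19 × $75 = $1,425, leaving $1,162.
Commuter Credit: 24% of the $3,250 excess over $52,600 is $780; credit = $6,475 − $780 = $5,695.
Health Coverage Credit: $55,850 is at or below the $169,000 threshold, so the full $8,570 applies.
Tuition Credit: $55,850 is below the $58,800 cutoff, so the full $6,225 applies.
Total: $1,162 + $5,695 + $8,570 + $6,225 = $21,652.

$21,652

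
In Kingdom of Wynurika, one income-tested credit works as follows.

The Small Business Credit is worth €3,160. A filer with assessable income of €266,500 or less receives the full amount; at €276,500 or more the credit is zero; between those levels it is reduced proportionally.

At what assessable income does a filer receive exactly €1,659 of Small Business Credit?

€1,659 is 1,659/3,160 of the full €3,160, so 1,501/3,160 of the €10,000 range has been used: income = €266,500 + €10,000 × 1,501/3,160 = €271,250.

€271,250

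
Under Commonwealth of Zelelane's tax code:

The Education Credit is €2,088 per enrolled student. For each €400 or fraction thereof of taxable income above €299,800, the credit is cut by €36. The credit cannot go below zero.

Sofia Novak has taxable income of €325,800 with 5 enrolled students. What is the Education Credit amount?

€8,100

Education Credit: base = 5 × €2,088 = €10,440. income exceeds €299,800 by €26,000, which is 65 full-or-partial €400 increments; reduction = 65 × €36 = €2,340, leaving €8,100.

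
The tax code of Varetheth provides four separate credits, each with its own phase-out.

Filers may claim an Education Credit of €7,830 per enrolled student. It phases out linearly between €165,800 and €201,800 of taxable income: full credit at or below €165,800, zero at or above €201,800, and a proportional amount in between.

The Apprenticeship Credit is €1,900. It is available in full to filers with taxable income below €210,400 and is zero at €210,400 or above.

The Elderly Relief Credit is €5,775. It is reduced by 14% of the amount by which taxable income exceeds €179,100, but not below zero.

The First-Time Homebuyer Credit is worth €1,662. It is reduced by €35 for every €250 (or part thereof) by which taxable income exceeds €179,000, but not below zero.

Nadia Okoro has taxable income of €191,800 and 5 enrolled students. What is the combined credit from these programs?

Education Credit: base = 5 × €7,830 = €39,150. €191,800 is €26,000 into a €36,000 phase-out range, leaving 10,000/36,000 of the credit: €39,150 × 10,000/36,000 = €10,875.
Apprenticeship Credit: €191,800 is below the €210,400 cutoff, so the full €1,900 applies.
Elderly Relief Credit: 14% of the €12,700 excess over €179,100 is €1,778; credit = €5,775 − €1,778 = €3,997.
First-Time Homebuyer Credit: income exceeds €179,000 by €12,800 → 52 increments × €35 = €1,820 ≥ base, so the credit is €0.
Total: €10,875 + €1,900 + €3,997 + €0 = €16,772.

€16,772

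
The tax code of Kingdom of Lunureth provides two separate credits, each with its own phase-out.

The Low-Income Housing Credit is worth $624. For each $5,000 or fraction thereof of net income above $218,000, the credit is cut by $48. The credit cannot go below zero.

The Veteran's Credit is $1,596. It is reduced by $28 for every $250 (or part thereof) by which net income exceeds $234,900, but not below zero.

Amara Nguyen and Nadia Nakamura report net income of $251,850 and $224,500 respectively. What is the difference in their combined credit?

$1,836

Amara ($251,850): Low-Income Housing Credit: income exceeds $218,000 by $33,850, which is 7 full-or-partial $5,000 increments; reduction = 7 × $48 = $336, leaving $288. Veteran's Credit: income exceeds $234,900 by $16,950 → 68 increments × $28 = $1,904 ≥ base, so the credit is $0. total $288 + $0 = $288
Nadia ($224,500): Low-Income Housing Credit: income exceeds $218,000 by $6,500, which is 2 full-or-partial $5,000 increments; reduction = 2 × $48 = $96, leaving $528. Veteran's Credit: $224,500 is at or below the $234,900 threshold, so the full $1,596 applies. total $528 + $1,596 = $2,124
Difference: |$288 − $2,124| = $1,836.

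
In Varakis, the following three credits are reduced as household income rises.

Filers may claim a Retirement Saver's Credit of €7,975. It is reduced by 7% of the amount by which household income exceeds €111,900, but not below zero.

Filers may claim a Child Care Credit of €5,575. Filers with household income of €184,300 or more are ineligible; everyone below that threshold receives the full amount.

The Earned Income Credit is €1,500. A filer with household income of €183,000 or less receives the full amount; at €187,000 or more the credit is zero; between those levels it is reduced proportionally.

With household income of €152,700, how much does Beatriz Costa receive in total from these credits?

Retirement Saver's Credit: 7% of the €40,800 excess over €111,900 is €2,856; credit = €7,975 − €2,856 = €5,119.
Child Care Credit: €152,700 is below the €184,300 cutoff, so the full €5,575 applies.
Earned Income Credit: €152,700 is at or below the €183,000 threshold, so the full €1,500 applies.
Total: €5,119 + €5,575 + €1,500 = €12,194.

€12,194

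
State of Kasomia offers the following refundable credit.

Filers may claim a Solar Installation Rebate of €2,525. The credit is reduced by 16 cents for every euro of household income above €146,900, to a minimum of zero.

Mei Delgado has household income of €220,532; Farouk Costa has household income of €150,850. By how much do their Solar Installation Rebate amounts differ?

Mei (€220,532): Solar Installation Rebate: 16% of the €73,632 excess over €146,900 is €11,781.12 ≥ base, so the credit is €0.
Farouk (€150,850): Solar Installation Rebate: 16% of the €3,950 excess over €146,900 is €632; credit = €2,525 − €632 = €1,893.
Difference: |€0 − €1,893| = €1,893.

€1,893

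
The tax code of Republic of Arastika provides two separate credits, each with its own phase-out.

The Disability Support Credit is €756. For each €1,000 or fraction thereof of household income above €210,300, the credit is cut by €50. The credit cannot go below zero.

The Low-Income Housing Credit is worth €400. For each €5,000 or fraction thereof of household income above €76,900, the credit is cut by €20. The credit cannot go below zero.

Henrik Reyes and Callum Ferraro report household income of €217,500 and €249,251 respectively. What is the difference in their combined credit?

Henrik (€217,500): Disability Support Credit: income exceeds €210,300 by €7,200, which is 8 full-or-partial €1,000 increments; reduction = 8 × €50 = €400, leaving €356. Low-Income Housing Credit: income exceeds €76,900 by €140,600 → 29 increments × €20 = €580 ≥ base, so the credit is €0. total €356 + €0 = €356
Callum (€249,251): Disability Support Credit: income exceeds €210,300 by €38,951 → 39 increments × €50 = €1,950 ≥ base, so the credit is €0. Low-Income Housing Credit: income exceeds €76,900 by €172,351 → 35 increments × €20 = €700 ≥ base, so the credit is €0. total €0 + €0 = €0
Difference: |€356 − €0| = €356.

€356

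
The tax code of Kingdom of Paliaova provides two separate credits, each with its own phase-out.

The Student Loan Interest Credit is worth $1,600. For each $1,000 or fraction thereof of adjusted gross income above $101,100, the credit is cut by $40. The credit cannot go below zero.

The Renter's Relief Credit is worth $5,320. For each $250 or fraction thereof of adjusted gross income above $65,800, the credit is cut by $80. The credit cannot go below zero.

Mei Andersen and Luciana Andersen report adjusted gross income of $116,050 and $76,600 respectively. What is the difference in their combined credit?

Mei ($116,050): Student Loan Interest Credit: income exceeds $101,100 by $14,950, which is 15 full-or-partial $1,000 increments; reduction = 15 × $40 = $600, leaving $1,000. Renter's Relief Credit: income exceeds $65,800 by $50,250 → 201 increments × $80 = $16,080 ≥ base, so the credit is $0. total $1,000 + $0 = $1,000
Luciana ($76,600): Student Loan Interest Credit: $76,600 is at or below the $101,100 threshold, so the full $1,600 applies. Renter's Relief Credit: income exceeds $65,800 by $10,800, which is 44 full-or-partial $250 increments; reduction = 44 × $80 = $3,520, leaving $1,800. total $1,600 + $1,800 = $3,400
Difference: |$1,000 − $3,400| = $2,400.

$2,400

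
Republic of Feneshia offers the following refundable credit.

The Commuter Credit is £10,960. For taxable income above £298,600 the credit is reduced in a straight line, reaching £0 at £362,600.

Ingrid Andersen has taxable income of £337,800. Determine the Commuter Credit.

£4,247

Commuter Credit: £337,800 is £39,200 into a £64,000 phase-out range, leaving 24,800/64,000 of the credit: £10,960 × 24,800/64,000 = £4,247.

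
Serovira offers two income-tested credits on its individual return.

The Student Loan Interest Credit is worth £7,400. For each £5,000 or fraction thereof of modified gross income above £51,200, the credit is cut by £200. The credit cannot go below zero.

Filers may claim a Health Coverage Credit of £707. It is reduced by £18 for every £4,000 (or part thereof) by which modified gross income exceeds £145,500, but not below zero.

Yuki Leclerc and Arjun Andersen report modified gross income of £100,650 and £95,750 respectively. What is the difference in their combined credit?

Yuki (£100,650): Student Loan Interest Credit: income exceeds £51,200 by £49,450, which is 10 full-or-partial £5,000 increments; reduction = 10 × £200 = £2,000, leaving £5,400. Health Coverage Credit: £100,650 is at or below the £145,500 threshold, so the full £707 applies. total £5,400 + £707 = £6,107
Arjun (£95,750): Student Loan Interest Credit: income exceeds £51,200 by £44,550, which is 9 full-or-partial £5,000 increments; reduction = 9 × £200 = £1,800, leaving £5,600. Health Coverage Credit: £95,750 is at or below the £145,500 threshold, so the full £707 applies. total £5,600 + £707 = £6,307
Difference: |£6,107 − £6,307| = £200.

£200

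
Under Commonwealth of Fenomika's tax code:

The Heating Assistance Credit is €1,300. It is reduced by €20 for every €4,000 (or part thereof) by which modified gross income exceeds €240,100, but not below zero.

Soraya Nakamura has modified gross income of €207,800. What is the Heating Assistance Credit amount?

€1,300

Heating Assistance Credit: €207,800 is at or below the €240,100 threshold, so the full €1,300 applies.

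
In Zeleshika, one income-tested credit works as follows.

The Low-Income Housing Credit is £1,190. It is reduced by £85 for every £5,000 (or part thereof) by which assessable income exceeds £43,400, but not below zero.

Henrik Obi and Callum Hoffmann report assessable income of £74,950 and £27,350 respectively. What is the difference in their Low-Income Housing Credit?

£595

Henrik (£74,950): Low-Income Housing Credit: income exceeds £43,400 by £31,550, which is 7 full-or-partial £5,000 increments; reduction = 7 × £85 = £595, leaving £595.
Callum (£27,350): Low-Income Housing Credit: £27,350 is at or below the £43,400 threshold, so the full £1,190 applies.
Difference: |£595 − £1,190| = £595.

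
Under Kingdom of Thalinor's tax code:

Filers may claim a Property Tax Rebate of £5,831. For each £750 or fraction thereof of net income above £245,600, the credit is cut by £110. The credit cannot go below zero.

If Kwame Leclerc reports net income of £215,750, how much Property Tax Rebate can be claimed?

Property Tax Rebate: £215,750 is at or below the £245,600 threshold, so the full £5,831 applies.

£5,831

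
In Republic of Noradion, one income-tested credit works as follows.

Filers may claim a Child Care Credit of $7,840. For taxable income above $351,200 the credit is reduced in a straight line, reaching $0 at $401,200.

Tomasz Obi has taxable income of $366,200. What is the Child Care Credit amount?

$5,488

Child Care Credit: $366,200 is $15,000 into a $50,000 phase-out range, leaving 35,000/50,000 of the credit: $7,840 × 35,000/50,000 = $5,488.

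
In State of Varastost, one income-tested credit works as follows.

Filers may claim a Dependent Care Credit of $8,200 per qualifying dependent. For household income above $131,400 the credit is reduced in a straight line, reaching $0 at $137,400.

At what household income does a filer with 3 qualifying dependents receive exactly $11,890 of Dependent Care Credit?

Full credit = 3 × $8,200 = $24,600.
$11,890 is 11,890/24,600 of the full $24,600, so 12,710/24,600 of the $6,000 range has been used: income = $131,400 + $6,000 × 12,710/24,600 = $134,500.

$134,500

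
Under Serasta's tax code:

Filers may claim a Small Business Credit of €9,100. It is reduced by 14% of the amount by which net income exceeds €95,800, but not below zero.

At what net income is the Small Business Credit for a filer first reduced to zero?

The credit falls by 14% of each euro above €95,800, so it reaches zero when the excess is €9,100 / 14% = €65,000: income = €95,800 + €65,000 = €160,800.

€160,800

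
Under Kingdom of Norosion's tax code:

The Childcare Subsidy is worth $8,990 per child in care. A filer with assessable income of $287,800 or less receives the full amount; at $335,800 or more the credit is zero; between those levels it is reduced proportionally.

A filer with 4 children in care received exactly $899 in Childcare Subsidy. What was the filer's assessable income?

$334,600

Full credit = 4 × $8,990 = $35,960.
$899 is 899/35,960 of the full $35,960, so 35,061/35,960 of the $48,000 range has been used: income = $287,800 + $48,000 × 35,061/35,960 = $334,600.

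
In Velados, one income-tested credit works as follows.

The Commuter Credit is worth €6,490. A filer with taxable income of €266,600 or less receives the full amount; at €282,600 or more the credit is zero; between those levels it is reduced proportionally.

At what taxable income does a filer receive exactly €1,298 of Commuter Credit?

€1,298 is 1,298/6,490 of the full €6,490, so 5,192/6,490 of the €16,000 range has been used: income = €266,600 + €16,000 × 5,192/6,490 = €279,400.

€279,400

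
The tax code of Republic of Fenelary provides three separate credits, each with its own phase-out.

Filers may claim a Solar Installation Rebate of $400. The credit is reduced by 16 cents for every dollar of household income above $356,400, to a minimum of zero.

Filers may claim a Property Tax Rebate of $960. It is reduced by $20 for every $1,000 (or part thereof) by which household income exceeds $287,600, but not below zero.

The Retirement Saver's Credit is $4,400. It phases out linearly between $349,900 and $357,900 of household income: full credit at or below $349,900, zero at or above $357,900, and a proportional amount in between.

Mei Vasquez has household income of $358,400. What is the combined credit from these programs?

Solar Installation Rebate: 16% of the $2,000 excess over $356,400 is $320; credit = $400 − $320 = $80.
Property Tax Rebate: income exceeds $287,600 by $70,800 → 71 increments × $20 = $1,420 ≥ base, so the credit is $0.
Retirement Saver's Credit: $358,400 is at or above $357,900, so the credit is $0.
Total: $80 + $0 + $0 = $80.

$80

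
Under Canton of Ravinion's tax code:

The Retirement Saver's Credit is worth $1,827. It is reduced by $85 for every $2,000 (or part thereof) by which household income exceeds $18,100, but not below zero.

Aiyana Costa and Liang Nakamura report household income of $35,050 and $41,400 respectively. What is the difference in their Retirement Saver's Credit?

Aiyana ($35,050): Retirement Saver's Credit: income exceeds $18,100 by $16,950, which is 9 full-or-partial $2,000 increments; reduction = 9 × $85 = $765, leaving $1,062.
Liang ($41,400): Retirement Saver's Credit: income exceeds $18,100 by $23,300, which is 12 full-or-partial $2,000 increments; reduction = 12 × $85 = $1,020, leaving $807.
Difference: |$1,062 − $807| = $255.

$255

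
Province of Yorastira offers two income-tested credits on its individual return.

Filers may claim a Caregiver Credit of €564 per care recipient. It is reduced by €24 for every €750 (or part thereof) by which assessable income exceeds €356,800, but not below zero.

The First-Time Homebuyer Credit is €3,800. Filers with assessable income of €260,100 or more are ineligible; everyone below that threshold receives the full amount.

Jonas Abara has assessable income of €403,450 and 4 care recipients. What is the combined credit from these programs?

Caregiver Credit: base = 4 × €564 = €2,256. income exceeds €356,800 by €46,650, which is 63 full-or-partial €750 increments; reduction = 63 × €24 = €1,512, leaving €744.
First-Time Homebuyer Credit: €403,450 meets or exceeds the €260,100 cutoff, so the credit is €0.
Total: €744 + €0 = €744.

€744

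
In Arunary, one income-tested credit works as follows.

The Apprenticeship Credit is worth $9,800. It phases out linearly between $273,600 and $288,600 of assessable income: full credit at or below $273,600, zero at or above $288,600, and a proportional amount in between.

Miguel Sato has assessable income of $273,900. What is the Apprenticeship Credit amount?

Apprenticeship Credit: $273,900 is $300 into a $15,000 phase-out range, leaving 14,700/15,000 of the credit: $9,800 × 14,700/15,000 = $9,604.

$9,604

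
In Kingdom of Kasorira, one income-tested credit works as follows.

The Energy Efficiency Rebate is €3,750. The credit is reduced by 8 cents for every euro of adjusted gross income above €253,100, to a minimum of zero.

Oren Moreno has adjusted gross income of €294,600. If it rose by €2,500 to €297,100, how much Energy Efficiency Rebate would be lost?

€200

At €294,600 — 8% of the €41,500 excess over €253,100 is €3,320; credit = €3,750 − €3,320 = €430.
At €297,100 — 8% of the €44,000 excess over €253,100 is €3,520; credit = €3,750 − €3,520 = €230.
Lost: €430 − €230 = €200.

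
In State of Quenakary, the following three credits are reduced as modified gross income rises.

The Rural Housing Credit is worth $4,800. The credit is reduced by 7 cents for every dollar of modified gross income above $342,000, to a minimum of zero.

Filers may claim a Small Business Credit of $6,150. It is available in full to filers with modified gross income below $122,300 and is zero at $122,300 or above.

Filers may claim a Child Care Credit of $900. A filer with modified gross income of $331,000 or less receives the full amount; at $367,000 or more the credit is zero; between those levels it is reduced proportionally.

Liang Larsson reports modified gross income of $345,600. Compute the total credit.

$5,083

Rural Housing Credit: 7% of the $3,600 excess over $342,000 is $252; credit = $4,800 − $252 = $4,548.
Small Business Credit: $345,600 meets or exceeds the $122,300 cutoff, so the credit is $0.
Child Care Credit: $345,600 is $14,600 into a $36,000 phase-out range, leaving 21,400/36,000 of the credit: $900 × 21,400/36,000 = $535.
Total: $4,548 + $0 + $535 = $5,083.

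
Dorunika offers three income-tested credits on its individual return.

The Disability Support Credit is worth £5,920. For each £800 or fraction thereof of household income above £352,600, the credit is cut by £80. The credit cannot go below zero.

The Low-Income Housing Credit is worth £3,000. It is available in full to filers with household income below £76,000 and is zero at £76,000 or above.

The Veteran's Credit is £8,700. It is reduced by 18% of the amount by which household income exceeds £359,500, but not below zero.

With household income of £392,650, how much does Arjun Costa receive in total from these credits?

Disability Support Credit: income exceeds £352,600 by £40,050, which is 51 full-or-partial £800 increments; reduction = 51 × £80 = £4,080, leaving £1,840.
Low-Income Housing Credit: £392,650 meets or exceeds the £76,000 cutoff, so the credit is £0.
Veteran's Credit: 18% of the £33,150 excess over £359,500 is £5,967; credit = £8,700 − £5,967 = £2,733.
Total: £1,840 + £0 + £2,733 = £4,573.

£4,573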